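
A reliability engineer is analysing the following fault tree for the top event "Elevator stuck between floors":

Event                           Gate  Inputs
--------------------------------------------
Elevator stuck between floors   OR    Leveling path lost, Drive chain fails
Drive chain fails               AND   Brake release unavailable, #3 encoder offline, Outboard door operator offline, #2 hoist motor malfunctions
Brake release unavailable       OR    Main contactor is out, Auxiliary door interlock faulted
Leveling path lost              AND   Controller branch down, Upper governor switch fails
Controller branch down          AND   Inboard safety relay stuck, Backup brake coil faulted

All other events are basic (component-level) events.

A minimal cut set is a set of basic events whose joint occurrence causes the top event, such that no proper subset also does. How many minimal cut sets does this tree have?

3

Controller branch down [AND]: one cut set from each child combined → 1 × 1 = 1 cut set(s).
Leveling path lost [AND]: one cut set from each child combined → 1 × 1 = 1 cut set(s).
Brake release unavailable [OR]: union of children's cut sets → 2 cut set(s).
Drive chain fails [AND]: one cut set from each child combined → 2 × 1 × 1 × 1 = 2 cut set(s).
Elevator stuck between floors [OR]: union of children's cut sets → 3 cut set(s).
Minimal cut sets: {Backup brake coil faulted, Inboard safety relay stuck, Upper governor switch fails}; {#2 hoist motor malfunctions, #3 encoder offline, Main contactor is out, Outboard door operator offline}; {#2 hoist motor malfunctions, #3 encoder offline, Auxiliary door interlock faulted, Outboard door operator offline}.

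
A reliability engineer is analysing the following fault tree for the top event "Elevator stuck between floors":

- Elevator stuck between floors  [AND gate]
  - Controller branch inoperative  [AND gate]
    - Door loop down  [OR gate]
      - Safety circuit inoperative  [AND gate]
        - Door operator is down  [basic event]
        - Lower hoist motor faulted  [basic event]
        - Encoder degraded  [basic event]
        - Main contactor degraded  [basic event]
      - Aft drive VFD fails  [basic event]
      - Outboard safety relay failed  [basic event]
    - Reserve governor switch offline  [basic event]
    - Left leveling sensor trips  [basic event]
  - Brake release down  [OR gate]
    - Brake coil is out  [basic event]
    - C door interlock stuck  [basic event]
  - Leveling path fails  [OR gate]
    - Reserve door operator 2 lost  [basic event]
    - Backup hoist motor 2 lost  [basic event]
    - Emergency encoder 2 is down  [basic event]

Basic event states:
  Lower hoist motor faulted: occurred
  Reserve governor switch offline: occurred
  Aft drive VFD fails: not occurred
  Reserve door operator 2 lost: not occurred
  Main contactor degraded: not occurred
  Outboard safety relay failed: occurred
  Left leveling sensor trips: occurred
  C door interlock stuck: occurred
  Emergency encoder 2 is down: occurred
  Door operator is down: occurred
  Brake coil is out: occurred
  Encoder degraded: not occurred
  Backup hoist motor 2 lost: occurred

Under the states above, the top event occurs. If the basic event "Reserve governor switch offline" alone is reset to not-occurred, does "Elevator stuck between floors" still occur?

No

Counterfactual: set "Reserve governor switch offline" to not occurred.
Safety circuit inoperative [AND]: Door operator is down=occurs, Lower hoist motor faulted=occurs, Encoder degraded=not, Main contactor degraded=not → not all inputs occur → does not occur.
Door loop down [OR]: Safety circuit inoperative=not, Aft drive VFD fails=not, Outboard safety relay failed=occurs → at least one input occurs → occurs.
Controller branch inoperative [AND]: Door loop down=occurs, Reserve governor switch offline=not, Left leveling sensor trips=occurs → not all inputs occur → does not occur.
Brake release down [OR]: Brake coil is out=occurs, C door interlock stuck=occurs → at least one input occurs → occurs.
Leveling path fails [OR]: Reserve door operator 2 lost=not, Backup hoist motor 2 lost=occurs, Emergency encoder 2 is down=occurs → at least one input occurs → occurs.
Elevator stuck between floors [AND]: Controller branch inoperative=not, Brake release down=occurs, Leveling path fails=occurs → not all inputs occur → does not occur.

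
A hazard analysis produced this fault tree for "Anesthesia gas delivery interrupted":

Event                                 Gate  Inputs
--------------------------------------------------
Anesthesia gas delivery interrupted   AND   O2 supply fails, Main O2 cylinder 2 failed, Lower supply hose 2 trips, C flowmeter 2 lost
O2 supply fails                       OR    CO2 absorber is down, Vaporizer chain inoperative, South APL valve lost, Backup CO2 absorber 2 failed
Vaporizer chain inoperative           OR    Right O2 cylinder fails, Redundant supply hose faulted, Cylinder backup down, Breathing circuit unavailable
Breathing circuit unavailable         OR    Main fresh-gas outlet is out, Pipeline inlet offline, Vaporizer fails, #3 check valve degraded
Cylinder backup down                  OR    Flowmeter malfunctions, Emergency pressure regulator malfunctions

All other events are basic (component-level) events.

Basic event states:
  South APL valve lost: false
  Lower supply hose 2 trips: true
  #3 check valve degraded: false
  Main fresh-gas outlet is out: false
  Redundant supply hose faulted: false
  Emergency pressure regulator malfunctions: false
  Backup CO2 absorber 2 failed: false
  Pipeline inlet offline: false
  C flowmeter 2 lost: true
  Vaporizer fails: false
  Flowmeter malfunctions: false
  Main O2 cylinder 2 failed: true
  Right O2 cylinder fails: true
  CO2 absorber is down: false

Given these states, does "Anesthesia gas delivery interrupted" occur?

Cylinder backup down [OR]: Flowmeter malfunctions=not, Emergency pressure regulator malfunctions=not → no input occurs → does not occur.
Breathing circuit unavailable [OR]: Main fresh-gas outlet is out=not, Pipeline inlet offline=not, Vaporizer fails=not, #3 check valve degraded=not → no input occurs → does not occur.
Vaporizer chain inoperative [OR]: Right O2 cylinder fails=occurs, Redundant supply hose faulted=not, Cylinder backup down=not, Breathing circuit unavailable=not → at least one input occurs → occurs.
O2 supply fails [OR]: CO2 absorber is down=not, Vaporizer chain inoperative=occurs, South APL valve lost=not, Backup CO2 absorber 2 failed=not → at least one input occurs → occurs.
Anesthesia gas delivery interrupted [AND]: O2 supply fails=occurs, Main O2 cylinder 2 failed=occurs, Lower supply hose 2 trips=occurs, C flowmeter 2 lost=occurs → all inputs occur → occurs.

Yes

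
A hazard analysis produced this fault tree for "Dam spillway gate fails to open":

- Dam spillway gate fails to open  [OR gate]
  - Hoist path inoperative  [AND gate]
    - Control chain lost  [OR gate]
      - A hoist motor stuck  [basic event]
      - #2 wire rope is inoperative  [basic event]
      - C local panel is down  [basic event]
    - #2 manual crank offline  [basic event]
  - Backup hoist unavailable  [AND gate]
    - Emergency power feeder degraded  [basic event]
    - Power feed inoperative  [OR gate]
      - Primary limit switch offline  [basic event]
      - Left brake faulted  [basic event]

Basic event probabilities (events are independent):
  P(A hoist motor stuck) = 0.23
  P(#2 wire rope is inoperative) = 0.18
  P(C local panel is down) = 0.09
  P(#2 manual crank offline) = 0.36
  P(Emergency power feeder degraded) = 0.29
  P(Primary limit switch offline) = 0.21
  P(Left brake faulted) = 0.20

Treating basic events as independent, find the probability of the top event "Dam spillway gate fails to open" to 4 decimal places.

0.2435

P(Control chain lost) [OR] = 1 − (1−0.23) × (1−0.18) × (1−0.09) = 0.425426
P(Hoist path inoperative) [AND] = 0.425426 × 0.36 = 0.153153
P(Power feed inoperative) [OR] = 1 − (1−0.21) × (1−0.20) = 0.368000
P(Backup hoist unavailable) [AND] = 0.29 × 0.368000 = 0.106720
P(Dam spillway gate fails to open) [OR] = 1 − (1−0.153153) × (1−0.106720) = 0.243529
Rounded to 4 decimal places: P(Dam spillway gate fails to open) ≈ 0.2435.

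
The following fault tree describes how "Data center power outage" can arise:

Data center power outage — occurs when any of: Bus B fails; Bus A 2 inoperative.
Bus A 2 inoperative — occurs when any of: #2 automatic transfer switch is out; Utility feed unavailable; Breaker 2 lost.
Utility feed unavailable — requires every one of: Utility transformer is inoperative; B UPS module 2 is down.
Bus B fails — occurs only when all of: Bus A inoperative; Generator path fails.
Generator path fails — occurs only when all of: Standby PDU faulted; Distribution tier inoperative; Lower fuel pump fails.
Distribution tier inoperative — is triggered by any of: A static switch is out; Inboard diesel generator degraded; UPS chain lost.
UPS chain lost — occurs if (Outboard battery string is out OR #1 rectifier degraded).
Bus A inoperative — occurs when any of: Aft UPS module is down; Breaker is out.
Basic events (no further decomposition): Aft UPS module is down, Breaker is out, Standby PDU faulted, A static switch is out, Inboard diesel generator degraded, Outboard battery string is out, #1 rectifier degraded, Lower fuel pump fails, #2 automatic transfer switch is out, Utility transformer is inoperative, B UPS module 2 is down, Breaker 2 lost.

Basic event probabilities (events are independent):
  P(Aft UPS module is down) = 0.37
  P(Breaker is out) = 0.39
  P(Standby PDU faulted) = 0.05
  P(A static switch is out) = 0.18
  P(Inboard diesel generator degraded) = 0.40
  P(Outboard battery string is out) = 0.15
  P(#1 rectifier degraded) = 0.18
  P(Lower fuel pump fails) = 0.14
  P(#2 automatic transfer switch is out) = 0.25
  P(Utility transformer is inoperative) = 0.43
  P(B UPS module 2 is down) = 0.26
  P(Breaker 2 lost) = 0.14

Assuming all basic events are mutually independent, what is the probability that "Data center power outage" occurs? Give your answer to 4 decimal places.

P(Bus A inoperative) [OR] = 1 − (1−0.37) × (1−0.39) = 0.615700
P(UPS chain lost) [OR] = 1 − (1−0.15) × (1−0.18) = 0.303000
P(Distribution tier inoperative) [OR] = 1 − (1−0.18) × (1−0.40) × (1−0.303000) = 0.657076
P(Generator path fails) [AND] = 0.05 × 0.657076 × 0.14 = 0.004600
P(Bus B fails) [AND] = 0.615700 × 0.004600 = 0.002832
P(Utility feed unavailable) [AND] = 0.43 × 0.26 = 0.111800
P(Bus A 2 inoperative) [OR] = 1 − (1−0.25) × (1−0.111800) × (1−0.14) = 0.427111
P(Data center power outage) [OR] = 1 − (1−0.002832) × (1−0.427111) = 0.428733
Rounded to 4 decimal places: P(Data center power outage) ≈ 0.4287.

0.4287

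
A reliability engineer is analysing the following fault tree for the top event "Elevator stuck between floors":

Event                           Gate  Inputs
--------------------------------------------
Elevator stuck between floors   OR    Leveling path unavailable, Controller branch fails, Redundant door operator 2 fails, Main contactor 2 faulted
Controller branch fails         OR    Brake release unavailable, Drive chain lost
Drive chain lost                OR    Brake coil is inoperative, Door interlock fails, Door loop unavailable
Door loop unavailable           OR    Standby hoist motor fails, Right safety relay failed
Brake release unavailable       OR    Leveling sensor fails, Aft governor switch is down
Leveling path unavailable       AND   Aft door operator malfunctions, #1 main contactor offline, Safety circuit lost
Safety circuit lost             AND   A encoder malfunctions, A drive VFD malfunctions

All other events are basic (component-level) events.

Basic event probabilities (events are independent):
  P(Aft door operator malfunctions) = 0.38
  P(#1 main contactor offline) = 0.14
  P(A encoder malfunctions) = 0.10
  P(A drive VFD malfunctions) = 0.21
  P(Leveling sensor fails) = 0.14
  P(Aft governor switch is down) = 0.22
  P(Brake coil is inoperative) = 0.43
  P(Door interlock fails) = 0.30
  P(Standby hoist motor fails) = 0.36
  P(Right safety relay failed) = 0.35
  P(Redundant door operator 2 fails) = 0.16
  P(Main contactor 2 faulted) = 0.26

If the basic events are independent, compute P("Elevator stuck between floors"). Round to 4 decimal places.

0.9309

P(Safety circuit lost) [AND] = 0.10 × 0.21 = 0.021000
P(Leveling path unavailable) [AND] = 0.38 × 0.14 × 0.021000 = 0.001117
P(Brake release unavailable) [OR] = 1 − (1−0.14) × (1−0.22) = 0.329200
P(Door loop unavailable) [OR] = 1 − (1−0.36) × (1−0.35) = 0.584000
P(Drive chain lost) [OR] = 1 − (1−0.43) × (1−0.30) × (1−0.584000) = 0.834016
P(Controller branch fails) [OR] = 1 − (1−0.329200) × (1−0.834016) = 0.888658
P(Elevator stuck between floors) [OR] = 1 − (1−0.001117) × (1−0.888658) × (1−0.16) × (1−0.26) = 0.930867
Rounded to 4 decimal places: P(Elevator stuck between floors) ≈ 0.9309.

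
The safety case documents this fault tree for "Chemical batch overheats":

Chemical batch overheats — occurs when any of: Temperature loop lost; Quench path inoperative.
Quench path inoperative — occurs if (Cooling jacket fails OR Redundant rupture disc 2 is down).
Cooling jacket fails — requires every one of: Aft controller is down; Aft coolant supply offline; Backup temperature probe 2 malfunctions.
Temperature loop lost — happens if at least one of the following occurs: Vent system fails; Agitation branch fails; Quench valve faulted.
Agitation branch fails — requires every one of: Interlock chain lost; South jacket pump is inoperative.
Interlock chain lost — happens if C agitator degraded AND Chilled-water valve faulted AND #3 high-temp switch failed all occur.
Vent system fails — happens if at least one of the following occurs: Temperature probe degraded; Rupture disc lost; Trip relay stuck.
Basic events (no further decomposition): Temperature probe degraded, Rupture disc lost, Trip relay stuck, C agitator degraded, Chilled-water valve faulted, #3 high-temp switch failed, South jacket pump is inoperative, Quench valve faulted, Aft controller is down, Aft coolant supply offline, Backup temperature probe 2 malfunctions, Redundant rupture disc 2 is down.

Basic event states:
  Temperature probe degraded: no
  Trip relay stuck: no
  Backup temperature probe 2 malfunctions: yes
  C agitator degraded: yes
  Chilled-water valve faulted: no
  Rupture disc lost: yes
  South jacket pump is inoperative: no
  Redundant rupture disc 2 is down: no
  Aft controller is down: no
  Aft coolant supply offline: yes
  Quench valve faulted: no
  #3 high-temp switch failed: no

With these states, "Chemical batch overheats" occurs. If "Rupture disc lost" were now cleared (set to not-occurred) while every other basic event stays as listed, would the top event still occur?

Counterfactual: set "Rupture disc lost" to not occurred.
Vent system fails [OR]: Temperature probe degraded=not, Rupture disc lost=not, Trip relay stuck=not → no input occurs → does not occur.
Interlock chain lost [AND]: C agitator degraded=occurs, Chilled-water valve faulted=not, #3 high-temp switch failed=not → not all inputs occur → does not occur.
Agitation branch fails [AND]: Interlock chain lost=not, South jacket pump is inoperative=not → not all inputs occur → does not occur.
Temperature loop lost [OR]: Vent system fails=not, Agitation branch fails=not, Quench valve faulted=not → no input occurs → does not occur.
Cooling jacket fails [AND]: Aft controller is down=not, Aft coolant supply offline=occurs, Backup temperature probe 2 malfunctions=occurs → not all inputs occur → does not occur.
Quench path inoperative [OR]: Cooling jacket fails=not, Redundant rupture disc 2 is down=not → no input occurs → does not occur.
Chemical batch overheats [OR]: Temperature loop lost=not, Quench path inoperative=not → no input occurs → does not occur.

No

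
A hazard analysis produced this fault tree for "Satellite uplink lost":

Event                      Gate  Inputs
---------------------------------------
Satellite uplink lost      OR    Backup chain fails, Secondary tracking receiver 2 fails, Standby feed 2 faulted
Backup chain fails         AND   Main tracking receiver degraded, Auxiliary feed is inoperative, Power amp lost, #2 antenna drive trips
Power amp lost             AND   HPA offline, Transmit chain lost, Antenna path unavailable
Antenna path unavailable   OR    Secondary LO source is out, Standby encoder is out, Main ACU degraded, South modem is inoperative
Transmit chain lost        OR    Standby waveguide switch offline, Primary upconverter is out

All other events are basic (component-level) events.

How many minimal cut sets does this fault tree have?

Transmit chain lost [OR]: union of children's cut sets → 2 cut set(s).
Antenna path unavailable [OR]: union of children's cut sets → 4 cut set(s).
Power amp lost [AND]: one cut set from each child combined → 1 × 2 × 4 = 8 cut set(s).
Backup chain fails [AND]: one cut set from each child combined → 1 × 1 × 8 × 1 = 8 cut set(s).
Satellite uplink lost [OR]: union of children's cut sets → 10 cut set(s).
Minimal cut sets: {#2 antenna drive trips, Auxiliary feed is inoperative, HPA offline, Main tracking receiver degraded, Secondary LO source is out, Standby waveguide switch offline}; {#2 antenna drive trips, Auxiliary feed is inoperative, HPA offline, Main tracking receiver degraded, Standby encoder is out, Standby waveguide switch offline}; {#2 antenna drive trips, Auxiliary feed is inoperative, HPA offline, Main ACU degraded, Main tracking receiver degraded, Standby waveguide switch offline}; {#2 antenna drive trips, Auxiliary feed is inoperative, HPA offline, Main tracking receiver degraded, South modem is inoperative, Standby waveguide switch offline}; {#2 antenna drive trips, Auxiliary feed is inoperative, HPA offline, Main tracking receiver degraded, Primary upconverter is out, Secondary LO source is out}; {#2 antenna drive trips, Auxiliary feed is inoperative, HPA offline, Main tracking receiver degraded, Primary upconverter is out, Standby encoder is out}; {#2 antenna drive trips, Auxiliary feed is inoperative, HPA offline, Main ACU degraded, Main tracking receiver degraded, Primary upconverter is out}; {#2 antenna drive trips, Auxiliary feed is inoperative, HPA offline, Main tracking receiver degraded, Primary upconverter is out, South modem is inoperative}; {Secondary tracking receiver 2 fails}; {Standby feed 2 faulted}.

10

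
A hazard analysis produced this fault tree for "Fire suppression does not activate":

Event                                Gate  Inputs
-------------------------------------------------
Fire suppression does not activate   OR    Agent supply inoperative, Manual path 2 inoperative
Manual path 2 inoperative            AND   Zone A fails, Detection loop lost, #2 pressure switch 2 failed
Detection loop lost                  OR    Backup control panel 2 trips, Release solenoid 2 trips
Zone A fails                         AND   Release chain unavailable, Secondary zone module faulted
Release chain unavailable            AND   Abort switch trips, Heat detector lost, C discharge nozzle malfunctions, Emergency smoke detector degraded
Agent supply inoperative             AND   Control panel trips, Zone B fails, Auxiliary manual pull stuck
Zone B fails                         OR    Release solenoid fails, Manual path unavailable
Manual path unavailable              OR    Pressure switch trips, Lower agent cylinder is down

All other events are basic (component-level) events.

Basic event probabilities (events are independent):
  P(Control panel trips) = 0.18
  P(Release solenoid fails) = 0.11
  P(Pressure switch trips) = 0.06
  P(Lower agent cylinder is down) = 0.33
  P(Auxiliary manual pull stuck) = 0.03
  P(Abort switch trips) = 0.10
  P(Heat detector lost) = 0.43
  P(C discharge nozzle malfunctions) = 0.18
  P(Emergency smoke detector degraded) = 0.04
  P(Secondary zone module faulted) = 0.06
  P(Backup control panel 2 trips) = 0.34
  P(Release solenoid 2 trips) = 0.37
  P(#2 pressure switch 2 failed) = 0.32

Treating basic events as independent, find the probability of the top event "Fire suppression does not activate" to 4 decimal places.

0.0024

P(Manual path unavailable) [OR] = 1 − (1−0.06) × (1−0.33) = 0.370200
P(Zone B fails) [OR] = 1 − (1−0.11) × (1−0.370200) = 0.439478
P(Agent supply inoperative) [AND] = 0.18 × 0.439478 × 0.03 = 0.002373
P(Release chain unavailable) [AND] = 0.10 × 0.43 × 0.18 × 0.04 = 0.000310
P(Zone A fails) [AND] = 0.000310 × 0.06 = 0.000019
P(Detection loop lost) [OR] = 1 − (1−0.34) × (1−0.37) = 0.584200
P(Manual path 2 inoperative) [AND] = 0.000019 × 0.584200 × 0.32 = 0.000004
P(Fire suppression does not activate) [OR] = 1 − (1−0.002373) × (1−0.000004) = 0.002377
Rounded to 4 decimal places: P(Fire suppression does not activate) ≈ 0.0024.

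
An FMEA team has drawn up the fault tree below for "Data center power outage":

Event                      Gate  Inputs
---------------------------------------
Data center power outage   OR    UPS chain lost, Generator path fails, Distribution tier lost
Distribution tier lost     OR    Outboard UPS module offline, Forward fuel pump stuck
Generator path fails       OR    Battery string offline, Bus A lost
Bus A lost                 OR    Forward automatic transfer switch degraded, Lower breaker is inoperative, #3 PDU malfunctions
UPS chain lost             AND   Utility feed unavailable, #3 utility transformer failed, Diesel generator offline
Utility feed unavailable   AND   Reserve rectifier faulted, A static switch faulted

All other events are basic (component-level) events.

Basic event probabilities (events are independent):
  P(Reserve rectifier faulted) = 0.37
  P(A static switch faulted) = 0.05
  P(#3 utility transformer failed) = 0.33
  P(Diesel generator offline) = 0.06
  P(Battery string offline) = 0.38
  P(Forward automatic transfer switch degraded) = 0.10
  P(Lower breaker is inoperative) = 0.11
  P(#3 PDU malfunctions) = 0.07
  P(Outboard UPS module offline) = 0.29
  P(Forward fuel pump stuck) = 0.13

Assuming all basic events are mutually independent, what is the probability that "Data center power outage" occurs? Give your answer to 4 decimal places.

P(Utility feed unavailable) [AND] = 0.37 × 0.05 = 0.018500
P(UPS chain lost) [AND] = 0.018500 × 0.33 × 0.06 = 0.000366
P(Bus A lost) [OR] = 1 − (1−0.10) × (1−0.11) × (1−0.07) = 0.255070
P(Generator path fails) [OR] = 1 − (1−0.38) × (1−0.255070) = 0.538143
P(Distribution tier lost) [OR] = 1 − (1−0.29) × (1−0.13) = 0.382300
P(Data center power outage) [OR] = 1 − (1−0.000366) × (1−0.538143) × (1−0.382300) = 0.714815
Rounded to 4 decimal places: P(Data center power outage) ≈ 0.7148.

0.7148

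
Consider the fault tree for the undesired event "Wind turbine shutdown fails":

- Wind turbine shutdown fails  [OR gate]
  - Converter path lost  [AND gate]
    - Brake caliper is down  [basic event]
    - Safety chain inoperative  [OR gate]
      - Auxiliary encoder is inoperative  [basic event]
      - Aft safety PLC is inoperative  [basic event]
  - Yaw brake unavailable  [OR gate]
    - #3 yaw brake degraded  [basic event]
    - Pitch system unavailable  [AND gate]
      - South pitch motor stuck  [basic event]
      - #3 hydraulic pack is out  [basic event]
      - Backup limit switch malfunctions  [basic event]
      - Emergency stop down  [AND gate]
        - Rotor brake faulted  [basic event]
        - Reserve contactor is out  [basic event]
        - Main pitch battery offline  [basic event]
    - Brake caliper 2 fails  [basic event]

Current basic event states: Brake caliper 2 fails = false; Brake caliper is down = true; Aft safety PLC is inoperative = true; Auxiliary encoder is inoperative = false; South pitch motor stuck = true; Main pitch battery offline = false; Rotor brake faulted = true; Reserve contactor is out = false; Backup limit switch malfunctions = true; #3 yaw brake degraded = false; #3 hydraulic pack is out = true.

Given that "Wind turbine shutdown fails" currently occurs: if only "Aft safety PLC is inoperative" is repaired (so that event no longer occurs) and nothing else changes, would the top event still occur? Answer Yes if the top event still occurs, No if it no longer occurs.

Counterfactual: set "Aft safety PLC is inoperative" to not occurred.
Safety chain inoperative [OR]: Auxiliary encoder is inoperative=not, Aft safety PLC is inoperative=not → no input occurs → does not occur.
Converter path lost [AND]: Brake caliper is down=occurs, Safety chain inoperative=not → not all inputs occur → does not occur.
Emergency stop down [AND]: Rotor brake faulted=occurs, Reserve contactor is out=not, Main pitch battery offline=not → not all inputs occur → does not occur.
Pitch system unavailable [AND]: South pitch motor stuck=occurs, #3 hydraulic pack is out=occurs, Backup limit switch malfunctions=occurs, Emergency stop down=not → not all inputs occur → does not occur.
Yaw brake unavailable [OR]: #3 yaw brake degraded=not, Pitch system unavailable=not, Brake caliper 2 fails=not → no input occurs → does not occur.
Wind turbine shutdown fails [OR]: Converter path lost=not, Yaw brake unavailable=not → no input occurs → does not occur.

No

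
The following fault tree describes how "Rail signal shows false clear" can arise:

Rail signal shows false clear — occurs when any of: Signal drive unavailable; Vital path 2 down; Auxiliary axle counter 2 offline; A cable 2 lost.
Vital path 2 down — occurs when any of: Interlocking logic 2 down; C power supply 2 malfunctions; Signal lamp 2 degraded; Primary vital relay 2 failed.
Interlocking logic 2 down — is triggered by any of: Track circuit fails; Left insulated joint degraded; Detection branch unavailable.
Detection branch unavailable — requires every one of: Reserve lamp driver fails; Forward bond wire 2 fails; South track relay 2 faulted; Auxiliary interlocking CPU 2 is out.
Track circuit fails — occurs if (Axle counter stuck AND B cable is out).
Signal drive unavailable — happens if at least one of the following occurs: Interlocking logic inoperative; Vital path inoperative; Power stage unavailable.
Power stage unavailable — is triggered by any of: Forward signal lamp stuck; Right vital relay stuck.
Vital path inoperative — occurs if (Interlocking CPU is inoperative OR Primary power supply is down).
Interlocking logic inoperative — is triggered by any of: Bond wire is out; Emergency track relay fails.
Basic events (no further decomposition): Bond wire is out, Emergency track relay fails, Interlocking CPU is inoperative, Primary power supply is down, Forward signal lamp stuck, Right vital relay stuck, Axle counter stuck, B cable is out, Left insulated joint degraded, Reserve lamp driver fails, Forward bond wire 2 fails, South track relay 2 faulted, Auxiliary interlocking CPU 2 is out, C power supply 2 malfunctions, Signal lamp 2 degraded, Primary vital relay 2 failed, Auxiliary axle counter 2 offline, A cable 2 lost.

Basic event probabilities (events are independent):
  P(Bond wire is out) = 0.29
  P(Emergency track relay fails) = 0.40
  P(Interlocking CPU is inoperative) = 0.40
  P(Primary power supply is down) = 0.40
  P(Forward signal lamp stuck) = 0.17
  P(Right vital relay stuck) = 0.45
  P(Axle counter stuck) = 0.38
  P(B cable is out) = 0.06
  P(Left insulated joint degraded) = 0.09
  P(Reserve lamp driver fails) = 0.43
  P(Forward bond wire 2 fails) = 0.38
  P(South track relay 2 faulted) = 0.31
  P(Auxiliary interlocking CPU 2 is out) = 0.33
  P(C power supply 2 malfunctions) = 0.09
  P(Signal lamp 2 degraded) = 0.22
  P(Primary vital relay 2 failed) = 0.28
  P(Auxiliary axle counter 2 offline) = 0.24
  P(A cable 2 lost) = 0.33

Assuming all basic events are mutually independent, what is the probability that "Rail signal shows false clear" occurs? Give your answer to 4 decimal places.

P(Interlocking logic inoperative) [OR] = 1 − (1−0.29) × (1−0.40) = 0.574000
P(Vital path inoperative) [OR] = 1 − (1−0.40) × (1−0.40) = 0.640000
P(Power stage unavailable) [OR] = 1 − (1−0.17) × (1−0.45) = 0.543500
P(Signal drive unavailable) [OR] = 1 − (1−0.574000) × (1−0.640000) × (1−0.543500) = 0.929991
P(Track circuit fails) [AND] = 0.38 × 0.06 = 0.022800
P(Detection branch unavailable) [AND] = 0.43 × 0.38 × 0.31 × 0.33 = 0.016716
P(Interlocking logic 2 down) [OR] = 1 − (1−0.022800) × (1−0.09) × (1−0.016716) = 0.125613
P(Vital path 2 down) [OR] = 1 − (1−0.125613) × (1−0.09) × (1−0.22) × (1−0.28) = 0.553139
P(Rail signal shows false clear) [OR] = 1 − (1−0.929991) × (1−0.553139) × (1−0.24) × (1−0.33) = 0.984070
Rounded to 4 decimal places: P(Rail signal shows false clear) ≈ 0.9841.

0.9841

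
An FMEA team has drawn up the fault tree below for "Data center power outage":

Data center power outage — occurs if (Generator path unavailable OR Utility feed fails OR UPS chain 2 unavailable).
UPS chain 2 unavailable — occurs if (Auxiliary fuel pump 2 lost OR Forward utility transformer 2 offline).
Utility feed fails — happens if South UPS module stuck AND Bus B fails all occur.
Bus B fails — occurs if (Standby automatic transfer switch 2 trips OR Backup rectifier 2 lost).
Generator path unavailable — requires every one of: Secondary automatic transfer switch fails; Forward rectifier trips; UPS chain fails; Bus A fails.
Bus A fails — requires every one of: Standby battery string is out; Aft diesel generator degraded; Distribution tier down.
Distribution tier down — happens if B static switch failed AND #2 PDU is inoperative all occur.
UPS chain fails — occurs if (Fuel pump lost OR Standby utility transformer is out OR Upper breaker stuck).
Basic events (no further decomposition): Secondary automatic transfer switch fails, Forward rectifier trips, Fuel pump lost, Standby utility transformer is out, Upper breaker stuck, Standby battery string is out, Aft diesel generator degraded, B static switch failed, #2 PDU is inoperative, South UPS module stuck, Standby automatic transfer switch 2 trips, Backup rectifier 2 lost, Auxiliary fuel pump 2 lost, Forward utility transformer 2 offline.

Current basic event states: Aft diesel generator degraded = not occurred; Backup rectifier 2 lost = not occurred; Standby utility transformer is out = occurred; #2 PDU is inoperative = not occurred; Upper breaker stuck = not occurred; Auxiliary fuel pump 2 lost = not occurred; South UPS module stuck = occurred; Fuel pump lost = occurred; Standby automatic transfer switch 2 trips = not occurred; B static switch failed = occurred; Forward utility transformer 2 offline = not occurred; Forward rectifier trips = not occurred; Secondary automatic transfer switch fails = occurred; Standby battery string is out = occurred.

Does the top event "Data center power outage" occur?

No

UPS chain fails [OR]: Fuel pump lost=occurs, Standby utility transformer is out=occurs, Upper breaker stuck=not → at least one input occurs → occurs.
Distribution tier down [AND]: B static switch failed=occurs, #2 PDU is inoperative=not → not all inputs occur → does not occur.
Bus A fails [AND]: Standby battery string is out=occurs, Aft diesel generator degraded=not, Distribution tier down=not → not all inputs occur → does not occur.
Generator path unavailable [AND]: Secondary automatic transfer switch fails=occurs, Forward rectifier trips=not, UPS chain fails=occurs, Bus A fails=not → not all inputs occur → does not occur.
Bus B fails [OR]: Standby automatic transfer switch 2 trips=not, Backup rectifier 2 lost=not → no input occurs → does not occur.
Utility feed fails [AND]: South UPS module stuck=occurs, Bus B fails=not → not all inputs occur → does not occur.
UPS chain 2 unavailable [OR]: Auxiliary fuel pump 2 lost=not, Forward utility transformer 2 offline=not → no input occurs → does not occur.
Data center power outage [OR]: Generator path unavailable=not, Utility feed fails=not, UPS chain 2 unavailable=not → no input occurs → does not occur.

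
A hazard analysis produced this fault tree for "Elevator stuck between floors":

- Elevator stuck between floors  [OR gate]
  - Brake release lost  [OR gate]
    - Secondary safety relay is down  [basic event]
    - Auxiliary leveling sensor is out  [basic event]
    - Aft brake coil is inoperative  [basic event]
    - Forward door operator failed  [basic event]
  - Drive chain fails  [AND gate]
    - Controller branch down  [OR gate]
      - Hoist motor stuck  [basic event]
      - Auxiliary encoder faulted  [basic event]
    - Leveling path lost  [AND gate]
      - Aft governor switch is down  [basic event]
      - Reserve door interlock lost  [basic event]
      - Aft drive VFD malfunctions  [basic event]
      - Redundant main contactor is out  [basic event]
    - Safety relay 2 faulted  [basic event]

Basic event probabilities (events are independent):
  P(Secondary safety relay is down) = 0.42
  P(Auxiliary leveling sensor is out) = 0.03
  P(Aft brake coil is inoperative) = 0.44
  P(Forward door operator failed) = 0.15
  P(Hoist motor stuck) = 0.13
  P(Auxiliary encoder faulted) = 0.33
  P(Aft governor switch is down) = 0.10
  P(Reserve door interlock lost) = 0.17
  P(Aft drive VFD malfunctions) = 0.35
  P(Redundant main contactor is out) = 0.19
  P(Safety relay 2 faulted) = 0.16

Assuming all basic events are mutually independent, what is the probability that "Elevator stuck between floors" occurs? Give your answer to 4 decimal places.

0.7322

P(Brake release lost) [OR] = 1 − (1−0.42) × (1−0.03) × (1−0.44) × (1−0.15) = 0.732202
P(Controller branch down) [OR] = 1 − (1−0.13) × (1−0.33) = 0.417100
P(Leveling path lost) [AND] = 0.10 × 0.17 × 0.35 × 0.19 = 0.001131
P(Drive chain fails) [AND] = 0.417100 × 0.001131 × 0.16 = 0.000075
P(Elevator stuck between floors) [OR] = 1 − (1−0.732202) × (1−0.000075) = 0.732222
Rounded to 4 decimal places: P(Elevator stuck between floors) ≈ 0.7322.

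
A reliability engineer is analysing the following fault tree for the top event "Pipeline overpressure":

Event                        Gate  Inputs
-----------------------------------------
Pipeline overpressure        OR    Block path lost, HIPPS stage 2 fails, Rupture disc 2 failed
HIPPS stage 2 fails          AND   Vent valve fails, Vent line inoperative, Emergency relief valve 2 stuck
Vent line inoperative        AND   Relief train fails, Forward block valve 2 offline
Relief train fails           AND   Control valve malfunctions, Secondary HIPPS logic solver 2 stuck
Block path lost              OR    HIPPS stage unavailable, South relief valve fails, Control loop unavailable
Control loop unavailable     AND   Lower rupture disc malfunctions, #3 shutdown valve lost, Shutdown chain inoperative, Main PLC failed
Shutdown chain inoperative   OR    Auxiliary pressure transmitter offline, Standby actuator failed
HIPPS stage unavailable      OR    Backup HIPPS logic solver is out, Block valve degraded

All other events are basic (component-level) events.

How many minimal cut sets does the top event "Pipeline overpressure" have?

7

HIPPS stage unavailable [OR]: union of children's cut sets → 2 cut set(s).
Shutdown chain inoperative [OR]: union of children's cut sets → 2 cut set(s).
Control loop unavailable [AND]: one cut set from each child combined → 1 × 1 × 2 × 1 = 2 cut set(s).
Block path lost [OR]: union of children's cut sets → 5 cut set(s).
Relief train fails [AND]: one cut set from each child combined → 1 × 1 = 1 cut set(s).
Vent line inoperative [AND]: one cut set from each child combined → 1 × 1 = 1 cut set(s).
HIPPS stage 2 fails [AND]: one cut set from each child combined → 1 × 1 × 1 = 1 cut set(s).
Pipeline overpressure [OR]: union of children's cut sets → 7 cut set(s).
Minimal cut sets: {Backup HIPPS logic solver is out}; {Block valve degraded}; {South relief valve fails}; {#3 shutdown valve lost, Auxiliary pressure transmitter offline, Lower rupture disc malfunctions, Main PLC failed}; {#3 shutdown valve lost, Lower rupture disc malfunctions, Main PLC failed, Standby actuator failed}; {Control valve malfunctions, Emergency relief valve 2 stuck, Forward block valve 2 offline, Secondary HIPPS logic solver 2 stuck, Vent valve fails}; {Rupture disc 2 failed}.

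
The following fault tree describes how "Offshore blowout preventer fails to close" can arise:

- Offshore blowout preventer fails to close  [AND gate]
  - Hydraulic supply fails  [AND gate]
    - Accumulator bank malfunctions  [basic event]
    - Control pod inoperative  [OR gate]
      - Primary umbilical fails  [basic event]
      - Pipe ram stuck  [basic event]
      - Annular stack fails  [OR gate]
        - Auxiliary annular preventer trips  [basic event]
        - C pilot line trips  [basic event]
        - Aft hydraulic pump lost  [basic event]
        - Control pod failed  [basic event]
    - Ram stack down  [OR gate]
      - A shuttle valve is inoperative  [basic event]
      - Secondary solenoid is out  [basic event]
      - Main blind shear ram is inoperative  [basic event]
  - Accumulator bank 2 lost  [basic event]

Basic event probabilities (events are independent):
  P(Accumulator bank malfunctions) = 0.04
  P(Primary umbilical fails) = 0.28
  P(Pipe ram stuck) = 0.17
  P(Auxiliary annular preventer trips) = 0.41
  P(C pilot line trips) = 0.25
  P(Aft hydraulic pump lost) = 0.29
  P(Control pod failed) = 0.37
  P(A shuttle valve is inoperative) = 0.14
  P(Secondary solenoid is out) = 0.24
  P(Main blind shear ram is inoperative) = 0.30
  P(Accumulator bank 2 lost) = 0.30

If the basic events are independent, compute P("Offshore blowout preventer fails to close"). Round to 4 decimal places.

P(Annular stack fails) [OR] = 1 − (1−0.41) × (1−0.25) × (1−0.29) × (1−0.37) = 0.802070
P(Control pod inoperative) [OR] = 1 − (1−0.28) × (1−0.17) × (1−0.802070) = 0.881717
P(Ram stack down) [OR] = 1 − (1−0.14) × (1−0.24) × (1−0.30) = 0.542480
P(Hydraulic supply fails) [AND] = 0.04 × 0.881717 × 0.542480 = 0.019133
P(Offshore blowout preventer fails to close) [AND] = 0.019133 × 0.30 = 0.005740
Rounded to 4 decimal places: P(Offshore blowout preventer fails to close) ≈ 0.0057.

0.0057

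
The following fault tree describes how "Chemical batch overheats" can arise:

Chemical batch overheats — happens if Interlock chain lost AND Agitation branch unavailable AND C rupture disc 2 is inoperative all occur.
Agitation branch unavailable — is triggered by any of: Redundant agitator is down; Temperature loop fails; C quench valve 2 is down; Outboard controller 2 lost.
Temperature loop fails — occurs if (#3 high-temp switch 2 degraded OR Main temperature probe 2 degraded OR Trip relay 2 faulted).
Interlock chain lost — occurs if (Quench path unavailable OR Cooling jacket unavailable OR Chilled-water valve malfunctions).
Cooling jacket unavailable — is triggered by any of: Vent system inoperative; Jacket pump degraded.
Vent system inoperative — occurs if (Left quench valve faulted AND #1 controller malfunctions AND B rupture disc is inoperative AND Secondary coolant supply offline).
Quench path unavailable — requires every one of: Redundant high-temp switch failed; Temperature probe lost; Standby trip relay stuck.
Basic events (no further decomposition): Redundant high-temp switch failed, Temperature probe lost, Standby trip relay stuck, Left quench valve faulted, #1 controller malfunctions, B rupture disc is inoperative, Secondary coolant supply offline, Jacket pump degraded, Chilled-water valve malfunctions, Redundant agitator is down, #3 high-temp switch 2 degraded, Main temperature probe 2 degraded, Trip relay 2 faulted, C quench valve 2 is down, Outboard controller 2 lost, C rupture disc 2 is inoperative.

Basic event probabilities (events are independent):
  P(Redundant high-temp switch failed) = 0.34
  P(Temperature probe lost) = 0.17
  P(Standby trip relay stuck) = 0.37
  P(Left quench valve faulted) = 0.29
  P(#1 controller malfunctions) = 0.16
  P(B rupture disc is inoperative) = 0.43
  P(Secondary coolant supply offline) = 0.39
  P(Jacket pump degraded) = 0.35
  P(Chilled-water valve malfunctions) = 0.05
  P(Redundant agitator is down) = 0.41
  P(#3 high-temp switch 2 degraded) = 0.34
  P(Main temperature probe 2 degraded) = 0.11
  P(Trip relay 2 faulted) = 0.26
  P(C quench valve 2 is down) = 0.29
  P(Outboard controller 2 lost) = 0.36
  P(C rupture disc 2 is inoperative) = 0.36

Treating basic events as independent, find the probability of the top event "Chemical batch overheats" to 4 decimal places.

P(Quench path unavailable) [AND] = 0.34 × 0.17 × 0.37 = 0.021386
P(Vent system inoperative) [AND] = 0.29 × 0.16 × 0.43 × 0.39 = 0.007781
P(Cooling jacket unavailable) [OR] = 1 − (1−0.007781) × (1−0.35) = 0.355058
P(Interlock chain lost) [OR] = 1 − (1−0.021386) × (1−0.355058) × (1−0.05) = 0.400408
P(Temperature loop fails) [OR] = 1 − (1−0.34) × (1−0.11) × (1−0.26) = 0.565324
P(Agitation branch unavailable) [OR] = 1 − (1−0.41) × (1−0.565324) × (1−0.29) × (1−0.36) = 0.883465
P(Chemical batch overheats) [AND] = 0.400408 × 0.883465 × 0.36 = 0.127349
Rounded to 4 decimal places: P(Chemical batch overheats) ≈ 0.1273.

0.1273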